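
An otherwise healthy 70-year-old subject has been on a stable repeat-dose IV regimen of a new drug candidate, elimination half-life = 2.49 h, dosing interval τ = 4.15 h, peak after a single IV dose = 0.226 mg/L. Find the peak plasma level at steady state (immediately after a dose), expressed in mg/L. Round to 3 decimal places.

k = ln2 / t½ = 0.693147 / 2.49 = 0.2784 h⁻¹
e^(−kτ) = e^(−0.2784 × 4.15) = 0.3149
Accumulation ratio R = 1 / (1 − e^(−kτ)) = 1 / (1 − 0.3149) = 1.460
Steady-state peak = C₀ × R = 0.226 × 1.460 = 0.3300 mg/L

0.330 mg/L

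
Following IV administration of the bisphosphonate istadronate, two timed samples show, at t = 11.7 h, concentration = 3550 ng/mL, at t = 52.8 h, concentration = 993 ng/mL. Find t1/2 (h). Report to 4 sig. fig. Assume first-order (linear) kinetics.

k = ln(C₁/C₂) / (t₂ − t₁) = ln(3550/993) / (52.8 − 11.7)
  = 1.274 / 41.10 = 0.03100 h⁻¹
t½ = ln2 / k = 0.693147 / 0.03100 = 22.36 h

22.36 h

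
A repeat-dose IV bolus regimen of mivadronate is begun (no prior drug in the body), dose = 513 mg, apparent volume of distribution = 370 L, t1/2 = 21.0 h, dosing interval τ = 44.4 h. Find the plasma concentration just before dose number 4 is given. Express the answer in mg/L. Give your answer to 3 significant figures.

0.411 mg/L

C₀ per dose = Dose / Vd = 513 / 370 = 1.386 mg/L
k = ln2 / t½ = 0.693147 / 21.0 = 0.03301 h⁻¹
Fraction remaining after one interval: r = e^(−kτ) = e^(−0.03301 × 44.4) = 0.2309
Before dose 4, 3 doses have been given (aged 1τ, 2τ, 3τ).
C_trough = C₀ × (r + r² + … + r^3) = C₀ × r(1−r^3)/(1−r)
        = 1.386 × 0.2309 × (1 − 0.01231) / (1 − 0.2309) = 0.4110 mg/L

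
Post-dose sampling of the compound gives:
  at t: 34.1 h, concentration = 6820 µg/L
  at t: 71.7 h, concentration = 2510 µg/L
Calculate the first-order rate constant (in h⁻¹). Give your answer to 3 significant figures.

k = ln(C₁/C₂) / (t₂ − t₁) = ln(6820/2510) / (71.7 − 34.1)
  = 0.9996 / 37.60 = 0.02659 h⁻¹

0.0266 h⁻¹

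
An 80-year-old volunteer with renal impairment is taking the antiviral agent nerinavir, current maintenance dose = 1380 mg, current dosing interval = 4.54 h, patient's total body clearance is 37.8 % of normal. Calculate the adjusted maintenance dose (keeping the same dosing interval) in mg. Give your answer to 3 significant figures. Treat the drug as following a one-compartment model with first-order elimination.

522 mg

To keep the same average steady-state level, dosing rate must scale with clearance.
CL ratio = 37.8 / 100 = 0.3780
New dose (same interval) = 1380 × 0.3780 = 521.6 mg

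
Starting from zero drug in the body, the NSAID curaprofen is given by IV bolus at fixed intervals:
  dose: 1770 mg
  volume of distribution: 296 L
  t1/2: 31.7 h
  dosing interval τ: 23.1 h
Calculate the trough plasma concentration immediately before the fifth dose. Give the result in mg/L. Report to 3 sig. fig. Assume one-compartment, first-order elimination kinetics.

7.89 mg/L

C₀ per dose = Dose / Vd = 1770 / 296 = 5.980 mg/L
k = ln2 / t½ = 0.693147 / 31.7 = 0.02187 h⁻¹
Fraction remaining after one interval: r = e^(−kτ) = e^(−0.02187 × 23.1) = 0.6034
Before dose 5, 4 doses have been given (aged 1τ, 2τ, 3τ, 4τ).
C_trough = C₀ × (r + r² + … + r^4) = C₀ × r(1−r^4)/(1−r)
        = 5.980 × 0.6034 × (1 − 0.1326) / (1 − 0.6034) = 7.892 mg/L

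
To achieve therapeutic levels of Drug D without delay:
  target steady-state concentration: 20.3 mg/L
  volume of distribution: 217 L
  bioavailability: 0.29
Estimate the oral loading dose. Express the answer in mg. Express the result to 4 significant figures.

LD = Css × Vd / F = 20.3 × 217 / 0.29 = 15190 mg

15190 mg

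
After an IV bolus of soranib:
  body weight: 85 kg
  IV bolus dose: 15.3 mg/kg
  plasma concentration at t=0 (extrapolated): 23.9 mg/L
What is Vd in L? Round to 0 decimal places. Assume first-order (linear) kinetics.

Dose = 15.3 × 85 = 1301 mg
Vd = Dose / C₀ = 1301 / 23.9 = 54.44 L

54 L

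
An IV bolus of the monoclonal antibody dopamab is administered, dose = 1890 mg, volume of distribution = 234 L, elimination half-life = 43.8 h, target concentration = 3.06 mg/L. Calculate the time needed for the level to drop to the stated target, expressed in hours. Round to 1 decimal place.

C₀ = Dose / Vd = 1890 / 234 = 8.077 mg/L
k = ln2 / t½ = 0.693147 / 43.8 = 0.01583 h⁻¹
t = ln(C₀ / C) / k = ln(8.077 / 3.06) / 0.01583
  = ln(2.640) / 0.01583 = 0.9708 / 0.01583 = 61.33 h

61.3 h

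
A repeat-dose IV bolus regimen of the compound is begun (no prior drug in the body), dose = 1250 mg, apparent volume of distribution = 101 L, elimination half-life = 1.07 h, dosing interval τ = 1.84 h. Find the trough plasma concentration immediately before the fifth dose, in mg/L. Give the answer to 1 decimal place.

C₀ per dose = Dose / Vd = 1250 / 101 = 12.38 mg/L
k = ln2 / t½ = 0.693147 / 1.07 = 0.6478 h⁻¹
Fraction remaining after one interval: r = e^(−kτ) = e^(−0.6478 × 1.84) = 0.3036
Before dose 5, 4 doses have been given (aged 1τ, 2τ, 3τ, 4τ).
C_trough = C₀ × (r + r² + … + r^4) = C₀ × r(1−r^4)/(1−r)
        = 12.38 × 0.3036 × (1 − 0.008496) / (1 − 0.3036) = 5.351 mg/L

5.4 mg/L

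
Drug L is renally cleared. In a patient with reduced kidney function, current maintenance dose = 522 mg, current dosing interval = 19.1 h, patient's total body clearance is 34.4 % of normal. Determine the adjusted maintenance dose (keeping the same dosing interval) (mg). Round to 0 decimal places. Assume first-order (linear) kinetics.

180 mg

To keep the same average steady-state level, dosing rate must scale with clearance.
CL ratio = 34.4 / 100 = 0.3440
New dose (same interval) = 522 × 0.3440 = 179.6 mg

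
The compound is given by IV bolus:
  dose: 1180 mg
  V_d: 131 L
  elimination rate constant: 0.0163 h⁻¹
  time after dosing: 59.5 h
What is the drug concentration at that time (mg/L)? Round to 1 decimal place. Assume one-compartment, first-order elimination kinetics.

3.4 mg/L

C₀ = Dose / Vd = 1180 / 131 = 9.008 mg/L
C = C₀ · e^(−k·t) = 9.008 × e^(−0.01630 × 59.5)
  = 9.008 × 0.3791 = 3.415 mg/L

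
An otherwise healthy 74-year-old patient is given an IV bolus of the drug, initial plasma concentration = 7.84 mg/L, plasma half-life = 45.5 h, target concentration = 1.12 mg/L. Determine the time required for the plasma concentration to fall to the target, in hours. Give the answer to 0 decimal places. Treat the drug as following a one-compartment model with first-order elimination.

128 h

k = ln2 / t½ = 0.693147 / 45.5 = 0.01523 h⁻¹
t = ln(C₀ / C) / k = ln(7.840 / 1.12) / 0.01523
  = ln(7.000) / 0.01523 = 1.946 / 0.01523 = 127.8 h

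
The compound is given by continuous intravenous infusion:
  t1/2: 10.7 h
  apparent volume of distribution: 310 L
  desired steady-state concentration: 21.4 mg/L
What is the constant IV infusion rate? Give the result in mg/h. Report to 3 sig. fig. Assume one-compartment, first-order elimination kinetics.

430 mg/h

k = ln2 / t½ = 0.693147 / 10.7 = 0.06478 h⁻¹
CL = k × Vd = 0.06478 × 310 = 20.08 L/h
At steady state, infusion rate R₀ = Css × CL = 21.4 × 20.08 = 429.7 mg/h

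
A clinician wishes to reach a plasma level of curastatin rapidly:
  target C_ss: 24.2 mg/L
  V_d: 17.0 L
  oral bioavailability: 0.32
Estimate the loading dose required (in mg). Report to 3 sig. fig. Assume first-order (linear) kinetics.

1290 mg

LD = Css × Vd / F = 24.2 × 17.0 / 0.32 = 1286 mg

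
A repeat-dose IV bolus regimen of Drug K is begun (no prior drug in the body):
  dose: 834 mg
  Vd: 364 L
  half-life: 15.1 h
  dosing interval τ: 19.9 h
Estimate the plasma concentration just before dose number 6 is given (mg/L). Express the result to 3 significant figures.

C₀ per dose = Dose / Vd = 834 / 364 = 2.291 mg/L
k = ln2 / t½ = 0.693147 / 15.1 = 0.04590 h⁻¹
Fraction remaining after one interval: r = e^(−kτ) = e^(−0.04590 × 19.9) = 0.4012
Before dose 6, 5 doses have been given (aged 1τ, 2τ, 3τ, 4τ, 5τ).
C_trough = C₀ × (r + r² + … + r^5) = C₀ × r(1−r^5)/(1−r)
        = 2.291 × 0.4012 × (1 − 0.01039) / (1 − 0.4012) = 1.519 mg/L

1.52 mg/L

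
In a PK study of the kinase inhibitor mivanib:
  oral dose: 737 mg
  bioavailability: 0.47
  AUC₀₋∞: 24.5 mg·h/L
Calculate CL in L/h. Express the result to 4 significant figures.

CL = F·Dose / AUC = 0.47 × 737 / 24.5 = 14.14 L/h

14.14 L/h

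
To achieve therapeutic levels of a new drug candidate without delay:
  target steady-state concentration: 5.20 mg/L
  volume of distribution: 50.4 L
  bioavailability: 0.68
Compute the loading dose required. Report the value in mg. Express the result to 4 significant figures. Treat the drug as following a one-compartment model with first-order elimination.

LD = Css × Vd / F = 5.20 × 50.4 / 0.68 = 385.4 mg

385.4 mg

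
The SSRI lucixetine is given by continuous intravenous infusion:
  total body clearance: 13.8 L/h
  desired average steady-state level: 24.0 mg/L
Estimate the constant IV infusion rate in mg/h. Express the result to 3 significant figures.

At steady state, infusion rate R₀ = Css × CL = 24.0 × 13.80 = 331.2 mg/h

331 mg/h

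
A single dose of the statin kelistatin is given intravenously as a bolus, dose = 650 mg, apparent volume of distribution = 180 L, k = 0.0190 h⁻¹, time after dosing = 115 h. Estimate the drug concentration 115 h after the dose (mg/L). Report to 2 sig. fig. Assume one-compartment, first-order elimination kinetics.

0.41 mg/L

C₀ = Dose / Vd = 650.0 / 180 = 3.611 mg/L
C = C₀ · e^(−k·t) = 3.611 × e^(−0.01900 × 115)
  = 3.611 × 0.1125 = 0.4062 mg/L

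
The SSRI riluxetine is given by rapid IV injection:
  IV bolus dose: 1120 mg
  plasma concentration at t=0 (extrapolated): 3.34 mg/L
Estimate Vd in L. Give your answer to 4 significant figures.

335.3 L

Vd = Dose / C₀ = 1120 / 3.34 = 335.3 L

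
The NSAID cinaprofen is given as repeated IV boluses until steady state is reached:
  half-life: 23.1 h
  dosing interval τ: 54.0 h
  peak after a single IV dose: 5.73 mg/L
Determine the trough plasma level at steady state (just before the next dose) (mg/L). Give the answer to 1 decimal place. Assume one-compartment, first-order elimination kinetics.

k = ln2 / t½ = 0.693147 / 23.1 = 0.03001 h⁻¹
e^(−kτ) = e^(−0.03001 × 54.0) = 0.1978
Accumulation ratio R = 1 / (1 − e^(−kτ)) = 1 / (1 − 0.1978) = 1.247
Steady-state trough = C₀ × R × e^(−kτ) = 5.73 × 1.247 × 0.1978 = 1.413 mg/L

1.4 mg/L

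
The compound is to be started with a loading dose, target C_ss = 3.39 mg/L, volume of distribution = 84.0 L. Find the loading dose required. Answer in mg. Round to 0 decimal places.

LD = Css × Vd = 3.39 × 84.0 = 284.8 mg

285 mg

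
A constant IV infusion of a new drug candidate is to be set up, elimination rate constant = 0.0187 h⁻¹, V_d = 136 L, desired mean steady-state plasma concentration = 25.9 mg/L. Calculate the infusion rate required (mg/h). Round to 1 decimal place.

CL = k × Vd = 0.01870 × 136 = 2.543 L/h
At steady state, infusion rate R₀ = Css × CL = 25.9 × 2.543 = 65.86 mg/h

65.9 mg/h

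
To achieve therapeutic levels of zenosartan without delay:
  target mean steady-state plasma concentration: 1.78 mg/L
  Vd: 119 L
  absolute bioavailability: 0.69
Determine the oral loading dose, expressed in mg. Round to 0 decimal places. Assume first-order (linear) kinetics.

LD = Css × Vd / F = 1.78 × 119 / 0.69 = 307.0 mg

307 mg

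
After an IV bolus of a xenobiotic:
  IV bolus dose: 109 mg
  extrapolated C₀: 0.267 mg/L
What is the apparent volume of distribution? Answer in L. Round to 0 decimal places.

Vd = Dose / C₀ = 109.0 / 0.267 = 408.2 L

408 L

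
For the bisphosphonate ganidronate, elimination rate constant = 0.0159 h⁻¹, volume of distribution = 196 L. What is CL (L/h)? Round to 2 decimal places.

3.12 L/h

CL = k × Vd = 0.0159 × 196 = 3.116 L/h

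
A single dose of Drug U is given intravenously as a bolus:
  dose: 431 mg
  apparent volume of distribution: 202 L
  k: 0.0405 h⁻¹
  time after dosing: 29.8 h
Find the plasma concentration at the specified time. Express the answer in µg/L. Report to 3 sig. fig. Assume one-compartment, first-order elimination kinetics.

638 µg/L

C₀ = Dose / Vd = 431.0 / 202 = 2.134 mg/L
C = C₀ · e^(−k·t) = 2.134 × e^(−0.04050 × 29.8)
  = 2.134 × 0.2991 = 0.6383 mg/L
Convert: 0.6383 mg/L × 1000 = 638.3 µg/L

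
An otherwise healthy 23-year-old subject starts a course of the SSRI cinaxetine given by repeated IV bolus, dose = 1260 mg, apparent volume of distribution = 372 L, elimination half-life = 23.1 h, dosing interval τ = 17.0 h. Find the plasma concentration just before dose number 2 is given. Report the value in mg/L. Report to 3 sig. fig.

C₀ per dose = Dose / Vd = 1260 / 372 = 3.387 mg/L
k = ln2 / t½ = 0.693147 / 23.1 = 0.03001 h⁻¹
Fraction remaining after one interval: r = e^(−kτ) = e^(−0.03001 × 17.0) = 0.6004
Before dose 2, 1 dose has been given (aged 1τ).
C_trough = C₀ × r = 3.387 × 0.6004 = 2.034 mg/L

2.03 mg/L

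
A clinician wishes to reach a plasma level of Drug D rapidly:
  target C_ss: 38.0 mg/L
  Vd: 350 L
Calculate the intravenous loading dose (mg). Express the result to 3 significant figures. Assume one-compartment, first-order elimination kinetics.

LD = Css × Vd = 38.0 × 350 = 13300 mg

13300 mg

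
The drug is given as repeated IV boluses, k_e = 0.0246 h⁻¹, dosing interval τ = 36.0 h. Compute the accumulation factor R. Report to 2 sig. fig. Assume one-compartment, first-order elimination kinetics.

e^(−kτ) = e^(−0.02460 × 36.0) = 0.4125
Accumulation ratio R = 1 / (1 − e^(−kτ)) = 1 / (1 − 0.4125) = 1.702

1.7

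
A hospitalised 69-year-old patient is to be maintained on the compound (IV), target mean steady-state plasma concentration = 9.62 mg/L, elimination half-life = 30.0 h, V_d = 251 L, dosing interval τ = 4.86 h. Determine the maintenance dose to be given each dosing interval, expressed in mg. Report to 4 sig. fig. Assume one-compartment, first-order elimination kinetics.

271.1 mg

k = ln2 / t½ = 0.693147 / 30.0 = 0.02310 h⁻¹
CL = k × Vd = 0.02310 × 251 = 5.798 L/h
At steady state, Dose/τ = Css × CL.
Dose = Css × CL × τ = 9.62 × 5.798 × 4.86 = 271.1 mg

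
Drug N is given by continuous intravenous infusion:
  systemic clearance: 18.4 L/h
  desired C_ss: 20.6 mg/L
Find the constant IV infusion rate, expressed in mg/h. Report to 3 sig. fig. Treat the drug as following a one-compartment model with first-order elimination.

At steady state, infusion rate R₀ = Css × CL = 20.6 × 18.40 = 379.0 mg/h

379 mg/h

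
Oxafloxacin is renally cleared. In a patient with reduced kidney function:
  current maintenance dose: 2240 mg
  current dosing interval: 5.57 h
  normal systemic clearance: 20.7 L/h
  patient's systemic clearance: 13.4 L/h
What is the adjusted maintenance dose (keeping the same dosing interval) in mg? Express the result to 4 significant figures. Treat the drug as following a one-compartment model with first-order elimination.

1450 mg

To keep the same average steady-state level, dosing rate must scale with clearance.
CL ratio = 13.4 / 20.7 = 0.6473
New dose (same interval) = 2240 × 0.6473 = 1450 mg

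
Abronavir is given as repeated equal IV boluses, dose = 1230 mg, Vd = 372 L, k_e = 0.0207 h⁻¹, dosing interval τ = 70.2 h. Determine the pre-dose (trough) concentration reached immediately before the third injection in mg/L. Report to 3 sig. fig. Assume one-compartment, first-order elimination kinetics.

0.954 mg/L

C₀ per dose = Dose / Vd = 1230 / 372 = 3.306 mg/L
Fraction remaining after one interval: r = e^(−kτ) = e^(−0.02070 × 70.2) = 0.2338
Before dose 3, 2 doses have been given (aged 1τ, 2τ).
C_trough = C₀ × (r + r²) = 3.306 × (0.2338 + 0.05466) = 0.9536 mg/L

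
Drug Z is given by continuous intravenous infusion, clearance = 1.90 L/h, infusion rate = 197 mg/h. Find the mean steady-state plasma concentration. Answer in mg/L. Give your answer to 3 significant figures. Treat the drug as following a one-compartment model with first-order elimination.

104 mg/L

At steady state Css = R₀ / CL = 197 / 1.900 = 103.7 mg/L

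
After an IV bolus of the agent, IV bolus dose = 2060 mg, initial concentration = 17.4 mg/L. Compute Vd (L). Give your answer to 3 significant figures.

Vd = Dose / C₀ = 2060 / 17.4 = 118.4 L

118 L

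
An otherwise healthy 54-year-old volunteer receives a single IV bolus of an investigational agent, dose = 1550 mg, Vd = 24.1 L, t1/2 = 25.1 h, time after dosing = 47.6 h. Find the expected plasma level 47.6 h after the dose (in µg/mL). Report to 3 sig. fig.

17.3 µg/mL

C₀ = Dose / Vd = 1550 / 24.1 = 64.32 mg/L
k = ln2 / t½ = 0.693147 / 25.1 = 0.02762 h⁻¹
C = C₀ · e^(−k·t) = 64.32 × e^(−0.02762 × 47.6)
  = 64.32 × 0.2686 = 17.28 mg/L
(17.28 mg/L = 17.28 µg/mL)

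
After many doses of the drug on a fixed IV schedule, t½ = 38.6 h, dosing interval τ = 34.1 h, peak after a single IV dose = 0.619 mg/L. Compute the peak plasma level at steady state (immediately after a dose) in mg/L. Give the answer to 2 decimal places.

k = ln2 / t½ = 0.693147 / 38.6 = 0.01796 h⁻¹
e^(−kτ) = e^(−0.01796 × 34.1) = 0.5420
Accumulation ratio R = 1 / (1 − e^(−kτ)) = 1 / (1 − 0.5420) = 2.183
Steady-state peak = C₀ × R = 0.619 × 2.183 = 1.351 mg/L

1.35 mg/L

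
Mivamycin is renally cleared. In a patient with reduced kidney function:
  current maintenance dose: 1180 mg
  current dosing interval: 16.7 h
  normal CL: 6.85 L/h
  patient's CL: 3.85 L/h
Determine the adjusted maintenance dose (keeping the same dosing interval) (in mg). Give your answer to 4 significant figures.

To keep the same average steady-state level, dosing rate must scale with clearance.
CL ratio = 3.85 / 6.85 = 0.5620
New dose (same interval) = 1180 × 0.5620 = 663.2 mg

663.2 mg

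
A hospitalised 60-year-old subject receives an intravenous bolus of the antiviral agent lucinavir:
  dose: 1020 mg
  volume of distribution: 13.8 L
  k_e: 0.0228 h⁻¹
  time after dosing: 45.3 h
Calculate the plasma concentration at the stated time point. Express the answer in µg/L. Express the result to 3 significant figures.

26300 µg/L

C₀ = Dose / Vd = 1020 / 13.8 = 73.91 mg/L
C = C₀ · e^(−k·t) = 73.91 × e^(−0.02280 × 45.3)
  = 73.91 × 0.3560 = 26.31 mg/L
Convert: 26.31 mg/L × 1000 = 26310 µg/L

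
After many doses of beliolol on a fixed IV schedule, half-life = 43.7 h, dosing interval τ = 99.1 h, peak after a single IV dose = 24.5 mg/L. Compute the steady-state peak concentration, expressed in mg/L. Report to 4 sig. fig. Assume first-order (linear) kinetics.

30.92 mg/L

k = ln2 / t½ = 0.693147 / 43.7 = 0.01586 h⁻¹
e^(−kτ) = e^(−0.01586 × 99.1) = 0.2077
Accumulation ratio R = 1 / (1 − e^(−kτ)) = 1 / (1 − 0.2077) = 1.262
Steady-state peak = C₀ × R = 24.5 × 1.262 = 30.92 mg/L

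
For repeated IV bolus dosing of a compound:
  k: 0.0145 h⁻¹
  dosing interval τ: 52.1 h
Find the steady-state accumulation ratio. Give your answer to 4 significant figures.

e^(−kτ) = e^(−0.01450 × 52.1) = 0.4698
Accumulation ratio R = 1 / (1 − e^(−kτ)) = 1 / (1 − 0.4698) = 1.886

1.886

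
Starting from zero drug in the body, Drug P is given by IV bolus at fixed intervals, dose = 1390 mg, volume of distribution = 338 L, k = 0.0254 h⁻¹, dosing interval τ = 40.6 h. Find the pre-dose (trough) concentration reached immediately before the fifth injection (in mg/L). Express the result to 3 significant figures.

2.24 mg/L

C₀ per dose = Dose / Vd = 1390 / 338 = 4.112 mg/L
Fraction remaining after one interval: r = e^(−kτ) = e^(−0.02540 × 40.6) = 0.3566
Before dose 5, 4 doses have been given (aged 1τ, 2τ, 3τ, 4τ).
C_trough = C₀ × (r + r² + … + r^4) = C₀ × r(1−r^4)/(1−r)
        = 4.112 × 0.3566 × (1 − 0.01617) / (1 − 0.3566) = 2.242 mg/L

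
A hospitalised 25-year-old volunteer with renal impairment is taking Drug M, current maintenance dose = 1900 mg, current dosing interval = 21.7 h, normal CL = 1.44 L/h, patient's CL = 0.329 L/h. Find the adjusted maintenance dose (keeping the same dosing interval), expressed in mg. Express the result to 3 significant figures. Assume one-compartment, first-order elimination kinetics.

To keep the same average steady-state level, dosing rate must scale with clearance.
CL ratio = 0.329 / 1.44 = 0.2285
New dose (same interval) = 1900 × 0.2285 = 434.2 mg

434 mg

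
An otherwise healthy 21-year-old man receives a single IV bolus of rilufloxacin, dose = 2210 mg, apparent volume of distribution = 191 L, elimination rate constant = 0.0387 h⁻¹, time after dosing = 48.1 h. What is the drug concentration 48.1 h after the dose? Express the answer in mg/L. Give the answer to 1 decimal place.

1.8 mg/L

C₀ = Dose / Vd = 2210 / 191 = 11.57 mg/L
C = C₀ · e^(−k·t) = 11.57 × e^(−0.03870 × 48.1)
  = 11.57 × 0.1554 = 1.798 mg/L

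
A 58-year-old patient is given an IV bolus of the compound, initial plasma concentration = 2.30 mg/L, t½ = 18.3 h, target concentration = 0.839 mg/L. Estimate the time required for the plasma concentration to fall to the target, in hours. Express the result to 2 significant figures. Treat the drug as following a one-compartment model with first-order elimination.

k = ln2 / t½ = 0.693147 / 18.3 = 0.03788 h⁻¹
t = ln(C₀ / C) / k = ln(2.300 / 0.839) / 0.03788
  = ln(2.741) / 0.03788 = 1.008 / 0.03788 = 26.61 h

27 h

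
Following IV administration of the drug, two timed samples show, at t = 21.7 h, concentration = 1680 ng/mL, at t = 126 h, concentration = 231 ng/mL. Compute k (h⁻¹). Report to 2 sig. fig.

k = ln(C₁/C₂) / (t₂ − t₁) = ln(1680/231) / (126 − 21.7)
  = 1.984 / 104.3 = 0.01902 h⁻¹

0.019 h⁻¹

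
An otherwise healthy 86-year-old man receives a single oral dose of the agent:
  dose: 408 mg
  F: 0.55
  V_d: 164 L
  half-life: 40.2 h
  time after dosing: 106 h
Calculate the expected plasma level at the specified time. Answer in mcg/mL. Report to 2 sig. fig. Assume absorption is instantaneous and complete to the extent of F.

Amount reaching circulation = F × Dose = 0.55 × 408.0 = 224.4 mg
C₀ = F·Dose / Vd = 224.4 / 164 = 1.368 mg/L
k = ln2 / t½ = 0.693147 / 40.2 = 0.01724 h⁻¹
C = C₀ · e^(−k·t) = 1.368 × e^(−0.01724 × 106)
  = 1.368 × 0.1608 = 0.2200 mg/L
(0.2200 mg/L = 0.2200 mcg/mL)

0.22 mcg/mL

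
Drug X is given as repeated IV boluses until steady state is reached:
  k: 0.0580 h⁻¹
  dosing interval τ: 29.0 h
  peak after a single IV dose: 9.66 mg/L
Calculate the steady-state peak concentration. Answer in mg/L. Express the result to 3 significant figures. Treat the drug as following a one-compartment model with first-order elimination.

11.9 mg/L

e^(−kτ) = e^(−0.05800 × 29.0) = 0.1860
Accumulation ratio R = 1 / (1 − e^(−kτ)) = 1 / (1 − 0.1860) = 1.229
Steady-state peak = C₀ × R = 9.66 × 1.229 = 11.87 mg/L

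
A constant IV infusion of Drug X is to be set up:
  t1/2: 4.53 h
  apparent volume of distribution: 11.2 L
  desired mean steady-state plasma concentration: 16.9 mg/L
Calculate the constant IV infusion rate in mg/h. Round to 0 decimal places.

29 mg/h

k = ln2 / t½ = 0.693147 / 4.53 = 0.1530 h⁻¹
CL = k × Vd = 0.1530 × 11.2 = 1.714 L/h
At steady state, infusion rate R₀ = Css × CL = 16.9 × 1.714 = 28.97 mg/h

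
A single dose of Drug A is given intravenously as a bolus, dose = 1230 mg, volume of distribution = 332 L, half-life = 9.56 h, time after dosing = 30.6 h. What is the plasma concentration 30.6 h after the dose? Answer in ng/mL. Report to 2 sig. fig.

400 ng/mL

C₀ = Dose / Vd = 1230 / 332 = 3.705 mg/L
k = ln2 / t½ = 0.693147 / 9.56 = 0.07250 h⁻¹
C = C₀ · e^(−k·t) = 3.705 × e^(−0.07250 × 30.6)
  = 3.705 × 0.1088 = 0.4031 mg/L
Convert: 0.4031 mg/L × 1000 = 403.1 ng/mL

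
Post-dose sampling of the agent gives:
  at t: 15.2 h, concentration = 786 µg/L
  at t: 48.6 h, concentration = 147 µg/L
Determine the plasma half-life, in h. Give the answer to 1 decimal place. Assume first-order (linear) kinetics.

k = ln(C₁/C₂) / (t₂ − t₁) = ln(786/147) / (48.6 − 15.2)
  = 1.677 / 33.40 = 0.05021 h⁻¹
t½ = ln2 / k = 0.693147 / 0.05021 = 13.80 h

13.8 h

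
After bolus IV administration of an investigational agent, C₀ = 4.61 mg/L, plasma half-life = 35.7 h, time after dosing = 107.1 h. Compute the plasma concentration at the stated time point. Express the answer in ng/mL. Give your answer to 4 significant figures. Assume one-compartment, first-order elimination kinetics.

k = ln2 / t½ = 0.693147 / 35.7 = 0.01942 h⁻¹
t / t½ = 107.1 / 35.7 = 3 half-lives
C = C₀ × (1/2)^3 = 4.610 × 0.1250 = 0.5763 mg/L
Convert: 0.5763 mg/L × 1000 = 576.3 ng/mL

576.3 ng/mL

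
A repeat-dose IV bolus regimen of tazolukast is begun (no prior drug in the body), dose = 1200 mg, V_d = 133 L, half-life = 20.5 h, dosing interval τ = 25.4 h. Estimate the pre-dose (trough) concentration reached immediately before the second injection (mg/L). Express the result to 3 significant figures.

3.82 mg/L

C₀ per dose = Dose / Vd = 1200 / 133 = 9.023 mg/L
k = ln2 / t½ = 0.693147 / 20.5 = 0.03381 h⁻¹
Fraction remaining after one interval: r = e^(−kτ) = e^(−0.03381 × 25.4) = 0.4237
Before dose 2, 1 dose has been given (aged 1τ).
C_trough = C₀ × r = 9.023 × 0.4237 = 3.823 mg/L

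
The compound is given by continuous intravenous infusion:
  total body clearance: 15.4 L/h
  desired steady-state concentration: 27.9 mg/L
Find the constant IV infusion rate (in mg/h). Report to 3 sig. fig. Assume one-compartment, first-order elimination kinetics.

At steady state, infusion rate R₀ = Css × CL = 27.9 × 15.40 = 429.7 mg/h

430 mg/h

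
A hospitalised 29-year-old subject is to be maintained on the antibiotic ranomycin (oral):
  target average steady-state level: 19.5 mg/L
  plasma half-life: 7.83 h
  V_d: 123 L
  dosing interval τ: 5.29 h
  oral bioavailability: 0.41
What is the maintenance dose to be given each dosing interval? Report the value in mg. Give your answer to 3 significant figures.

k = ln2 / t½ = 0.693147 / 7.83 = 0.08852 h⁻¹
CL = k × Vd = 0.08852 × 123 = 10.89 L/h
At steady state, F × (Dose/τ) = Css × CL.
Dose = Css × CL × τ / F = 19.5 × 10.89 × 5.29 / 0.41 = 2740 mg

2740 mg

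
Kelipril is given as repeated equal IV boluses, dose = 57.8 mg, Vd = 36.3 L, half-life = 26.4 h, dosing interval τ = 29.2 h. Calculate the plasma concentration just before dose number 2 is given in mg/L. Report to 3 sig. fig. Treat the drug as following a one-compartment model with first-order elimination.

0.740 mg/L

C₀ per dose = Dose / Vd = 57.8 / 36.3 = 1.592 mg/L
k = ln2 / t½ = 0.693147 / 26.4 = 0.02626 h⁻¹
Fraction remaining after one interval: r = e^(−kτ) = e^(−0.02626 × 29.2) = 0.4645
Before dose 2, 1 dose has been given (aged 1τ).
C_trough = C₀ × r = 1.592 × 0.4645 = 0.7395 mg/L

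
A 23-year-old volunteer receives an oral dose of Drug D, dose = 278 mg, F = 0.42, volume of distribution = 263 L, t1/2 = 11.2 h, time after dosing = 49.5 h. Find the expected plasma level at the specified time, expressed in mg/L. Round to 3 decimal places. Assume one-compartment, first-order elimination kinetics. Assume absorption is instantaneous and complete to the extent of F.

0.021 mg/L

Amount reaching circulation = F × Dose = 0.42 × 278.0 = 116.8 mg
C₀ = F·Dose / Vd = 116.8 / 263 = 0.4441 mg/L
k = ln2 / t½ = 0.693147 / 11.2 = 0.06189 h⁻¹
C = C₀ · e^(−k·t) = 0.4441 × e^(−0.06189 × 49.5)
  = 0.4441 × 0.04672 = 0.02075 mg/L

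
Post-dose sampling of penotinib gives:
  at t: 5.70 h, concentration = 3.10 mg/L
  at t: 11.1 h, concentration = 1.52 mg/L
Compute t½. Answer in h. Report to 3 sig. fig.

k = ln(C₁/C₂) / (t₂ − t₁) = ln(3.10/1.52) / (11.1 − 5.70)
  = 0.7127 / 5.400 = 0.1320 h⁻¹
t½ = ln2 / k = 0.693147 / 0.1320 = 5.251 h

5.25 h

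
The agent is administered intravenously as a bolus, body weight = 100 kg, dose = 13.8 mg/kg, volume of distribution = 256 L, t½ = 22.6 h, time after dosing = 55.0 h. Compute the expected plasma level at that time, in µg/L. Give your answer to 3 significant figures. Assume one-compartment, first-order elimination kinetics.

998 µg/L

Total dose = 13.8 × 100 = 1380 mg
C₀ = Dose / Vd = 1380 / 256 = 5.391 mg/L
k = ln2 / t½ = 0.693147 / 22.6 = 0.03067 h⁻¹
C = C₀ · e^(−k·t) = 5.391 × e^(−0.03067 × 55.0)
  = 5.391 × 0.1851 = 0.9979 mg/L
Convert: 0.9979 mg/L × 1000 = 997.9 µg/L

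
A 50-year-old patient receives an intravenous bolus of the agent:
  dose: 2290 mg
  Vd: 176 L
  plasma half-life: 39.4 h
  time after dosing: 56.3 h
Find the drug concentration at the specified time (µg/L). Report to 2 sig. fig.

C₀ = Dose / Vd = 2290 / 176 = 13.01 mg/L
k = ln2 / t½ = 0.693147 / 39.4 = 0.01759 h⁻¹
C = C₀ · e^(−k·t) = 13.01 × e^(−0.01759 × 56.3)
  = 13.01 × 0.3715 = 4.833 mg/L
Convert: 4.833 mg/L × 1000 = 4833 µg/L

4800 µg/L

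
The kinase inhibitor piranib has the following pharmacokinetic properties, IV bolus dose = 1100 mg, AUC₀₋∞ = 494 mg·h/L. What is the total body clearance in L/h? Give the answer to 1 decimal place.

CL = Dose / AUC = 1100 / 494 = 2.227 L/h

2.2 L/h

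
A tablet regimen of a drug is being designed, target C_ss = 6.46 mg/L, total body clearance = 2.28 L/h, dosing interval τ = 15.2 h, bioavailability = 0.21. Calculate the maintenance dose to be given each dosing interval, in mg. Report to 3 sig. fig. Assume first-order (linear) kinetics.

1070 mg

At steady state, F × (Dose/τ) = Css × CL.
Dose = Css × CL × τ / F = 6.46 × 2.280 × 15.2 / 0.21 = 1066 mg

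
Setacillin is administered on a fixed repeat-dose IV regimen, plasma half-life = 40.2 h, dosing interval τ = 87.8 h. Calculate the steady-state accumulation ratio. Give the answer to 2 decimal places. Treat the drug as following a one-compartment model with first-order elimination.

1.28

k = ln2 / t½ = 0.693147 / 40.2 = 0.01724 h⁻¹
e^(−kτ) = e^(−0.01724 × 87.8) = 0.2201
Accumulation ratio R = 1 / (1 − e^(−kτ)) = 1 / (1 − 0.2201) = 1.282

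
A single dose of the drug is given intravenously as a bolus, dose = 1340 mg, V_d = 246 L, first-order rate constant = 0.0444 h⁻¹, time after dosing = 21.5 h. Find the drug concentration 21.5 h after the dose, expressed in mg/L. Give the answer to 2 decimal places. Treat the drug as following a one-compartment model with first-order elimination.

C₀ = Dose / Vd = 1340 / 246 = 5.447 mg/L
C = C₀ · e^(−k·t) = 5.447 × e^(−0.04440 × 21.5)
  = 5.447 × 0.3850 = 2.097 mg/L

2.10 mg/L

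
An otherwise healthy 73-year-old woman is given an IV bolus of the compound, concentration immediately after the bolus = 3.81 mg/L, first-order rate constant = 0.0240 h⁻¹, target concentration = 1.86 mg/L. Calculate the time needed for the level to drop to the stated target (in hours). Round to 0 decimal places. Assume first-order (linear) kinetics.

30 h

t = ln(C₀ / C) / k = ln(3.810 / 1.86) / 0.02400
  = ln(2.048) / 0.02400 = 0.7169 / 0.02400 = 29.87 h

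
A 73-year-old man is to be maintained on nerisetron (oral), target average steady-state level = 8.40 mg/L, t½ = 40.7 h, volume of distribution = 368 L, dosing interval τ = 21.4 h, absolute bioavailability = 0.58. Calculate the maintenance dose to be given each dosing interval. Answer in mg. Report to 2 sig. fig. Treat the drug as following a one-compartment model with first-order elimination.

k = ln2 / t½ = 0.693147 / 40.7 = 0.01703 h⁻¹
CL = k × Vd = 0.01703 × 368 = 6.267 L/h
At steady state, F × (Dose/τ) = Css × CL.
Dose = Css × CL × τ / F = 8.40 × 6.267 × 21.4 / 0.58 = 1942 mg

1900 mg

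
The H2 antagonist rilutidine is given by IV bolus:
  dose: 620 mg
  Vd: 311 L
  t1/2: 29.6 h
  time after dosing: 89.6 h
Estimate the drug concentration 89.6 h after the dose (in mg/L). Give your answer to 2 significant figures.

0.24 mg/L

C₀ = Dose / Vd = 620.0 / 311 = 1.994 mg/L
k = ln2 / t½ = 0.693147 / 29.6 = 0.02342 h⁻¹
C = C₀ · e^(−k·t) = 1.994 × e^(−0.02342 × 89.6)
  = 1.994 × 0.1226 = 0.2445 mg/L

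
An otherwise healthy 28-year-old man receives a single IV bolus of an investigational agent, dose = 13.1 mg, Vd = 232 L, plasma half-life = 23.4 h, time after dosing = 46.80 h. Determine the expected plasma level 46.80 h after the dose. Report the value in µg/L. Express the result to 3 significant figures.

C₀ = Dose / Vd = 13.10 / 232 = 0.05647 mg/L
k = ln2 / t½ = 0.693147 / 23.4 = 0.02962 h⁻¹
t / t½ = 46.80 / 23.4 = 2 half-lives
C = C₀ × (1/2)^2 = 0.05647 × 0.2500 = 0.01412 mg/L
Convert: 0.01412 mg/L × 1000 = 14.12 µg/L

14.1 µg/L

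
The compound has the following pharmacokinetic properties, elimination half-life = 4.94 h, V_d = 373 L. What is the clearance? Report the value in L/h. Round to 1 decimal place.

k = ln2 / t½ = 0.693147 / 4.94 = 0.1403 h⁻¹
CL = k × Vd = 0.1403 × 373 = 52.33 L/h

52.3 L/h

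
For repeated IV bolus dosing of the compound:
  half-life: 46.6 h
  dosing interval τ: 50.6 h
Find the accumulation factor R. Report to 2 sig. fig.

k = ln2 / t½ = 0.693147 / 46.6 = 0.01487 h⁻¹
e^(−kτ) = e^(−0.01487 × 50.6) = 0.4712
Accumulation ratio R = 1 / (1 − e^(−kτ)) = 1 / (1 − 0.4712) = 1.891

1.9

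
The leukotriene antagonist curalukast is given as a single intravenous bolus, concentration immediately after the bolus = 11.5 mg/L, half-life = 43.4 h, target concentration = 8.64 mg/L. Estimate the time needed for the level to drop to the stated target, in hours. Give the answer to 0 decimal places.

18 h

k = ln2 / t½ = 0.693147 / 43.4 = 0.01597 h⁻¹
t = ln(C₀ / C) / k = ln(11.50 / 8.64) / 0.01597
  = ln(1.331) / 0.01597 = 0.2859 / 0.01597 = 17.90 h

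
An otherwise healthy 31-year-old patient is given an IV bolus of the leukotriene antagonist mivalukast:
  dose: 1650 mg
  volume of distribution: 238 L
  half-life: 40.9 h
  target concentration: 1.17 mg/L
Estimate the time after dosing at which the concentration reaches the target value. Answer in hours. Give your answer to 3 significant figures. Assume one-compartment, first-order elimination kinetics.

105 h

C₀ = Dose / Vd = 1650 / 238 = 6.933 mg/L
k = ln2 / t½ = 0.693147 / 40.9 = 0.01695 h⁻¹
t = ln(C₀ / C) / k = ln(6.933 / 1.17) / 0.01695
  = ln(5.926) / 0.01695 = 1.779 / 0.01695 = 105.0 h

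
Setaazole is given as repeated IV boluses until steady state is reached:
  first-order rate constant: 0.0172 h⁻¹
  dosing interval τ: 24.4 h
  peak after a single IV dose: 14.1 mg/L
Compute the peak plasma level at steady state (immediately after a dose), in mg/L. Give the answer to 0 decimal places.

41 mg/L

e^(−kτ) = e^(−0.01720 × 24.4) = 0.6573
Accumulation ratio R = 1 / (1 − e^(−kτ)) = 1 / (1 − 0.6573) = 2.918
Steady-state peak = C₀ × R = 14.1 × 2.918 = 41.14 mg/L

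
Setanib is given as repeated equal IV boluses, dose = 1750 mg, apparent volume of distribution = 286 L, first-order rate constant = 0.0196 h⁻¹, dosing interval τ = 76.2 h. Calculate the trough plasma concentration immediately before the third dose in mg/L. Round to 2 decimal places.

1.68 mg/L

C₀ per dose = Dose / Vd = 1750 / 286 = 6.119 mg/L
Fraction remaining after one interval: r = e^(−kτ) = e^(−0.01960 × 76.2) = 0.2246
Before dose 3, 2 doses have been given (aged 1τ, 2τ).
C_trough = C₀ × (r + r²) = 6.119 × (0.2246 + 0.05045) = 1.683 mg/L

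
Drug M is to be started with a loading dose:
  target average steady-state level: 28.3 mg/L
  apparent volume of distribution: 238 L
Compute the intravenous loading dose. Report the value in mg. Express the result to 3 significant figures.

6740 mg

LD = Css × Vd = 28.3 × 238 = 6735 mg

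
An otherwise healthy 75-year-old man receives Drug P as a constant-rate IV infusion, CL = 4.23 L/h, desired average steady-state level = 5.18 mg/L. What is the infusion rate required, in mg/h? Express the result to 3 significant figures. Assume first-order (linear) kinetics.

At steady state, infusion rate R₀ = Css × CL = 5.18 × 4.230 = 21.91 mg/h

21.9 mg/h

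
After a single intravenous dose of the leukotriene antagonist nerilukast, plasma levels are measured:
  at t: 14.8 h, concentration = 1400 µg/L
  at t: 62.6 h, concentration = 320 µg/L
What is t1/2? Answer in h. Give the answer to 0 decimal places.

k = ln(C₁/C₂) / (t₂ − t₁) = ln(1400/320) / (62.6 − 14.8)
  = 1.476 / 47.80 = 0.03088 h⁻¹
t½ = ln2 / k = 0.693147 / 0.03088 = 22.45 h

22 h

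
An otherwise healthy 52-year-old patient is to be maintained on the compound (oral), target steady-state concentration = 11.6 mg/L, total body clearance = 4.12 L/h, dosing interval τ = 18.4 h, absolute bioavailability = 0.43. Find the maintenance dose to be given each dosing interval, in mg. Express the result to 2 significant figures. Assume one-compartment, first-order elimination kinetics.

At steady state, F × (Dose/τ) = Css × CL.
Dose = Css × CL × τ / F = 11.6 × 4.120 × 18.4 / 0.43 = 2045 mg

2000 mg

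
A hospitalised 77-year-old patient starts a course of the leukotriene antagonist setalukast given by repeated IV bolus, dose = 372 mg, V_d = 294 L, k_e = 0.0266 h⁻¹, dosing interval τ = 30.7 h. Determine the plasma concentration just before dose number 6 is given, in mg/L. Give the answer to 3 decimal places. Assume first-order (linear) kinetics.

0.985 mg/L

C₀ per dose = Dose / Vd = 372 / 294 = 1.265 mg/L
Fraction remaining after one interval: r = e^(−kτ) = e^(−0.02660 × 30.7) = 0.4419
Before dose 6, 5 doses have been given (aged 1τ, 2τ, 3τ, 4τ, 5τ).
C_trough = C₀ × (r + r² + … + r^5) = C₀ × r(1−r^5)/(1−r)
        = 1.265 × 0.4419 × (1 − 0.01685) / (1 − 0.4419) = 0.9847 mg/L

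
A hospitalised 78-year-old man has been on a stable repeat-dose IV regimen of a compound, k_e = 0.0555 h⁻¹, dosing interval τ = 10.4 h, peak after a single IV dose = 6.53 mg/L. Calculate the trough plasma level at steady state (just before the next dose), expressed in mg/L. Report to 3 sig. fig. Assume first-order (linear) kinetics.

8.36 mg/L

e^(−kτ) = e^(−0.05550 × 10.4) = 0.5615
Accumulation ratio R = 1 / (1 − e^(−kτ)) = 1 / (1 − 0.5615) = 2.281
Steady-state trough = C₀ × R × e^(−kτ) = 6.53 × 2.281 × 0.5615 = 8.364 mg/L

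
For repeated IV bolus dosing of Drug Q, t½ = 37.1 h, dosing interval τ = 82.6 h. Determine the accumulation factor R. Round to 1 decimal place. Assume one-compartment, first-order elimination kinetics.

1.3

k = ln2 / t½ = 0.693147 / 37.1 = 0.01868 h⁻¹
e^(−kτ) = e^(−0.01868 × 82.6) = 0.2137
Accumulation ratio R = 1 / (1 − e^(−kτ)) = 1 / (1 − 0.2137) = 1.272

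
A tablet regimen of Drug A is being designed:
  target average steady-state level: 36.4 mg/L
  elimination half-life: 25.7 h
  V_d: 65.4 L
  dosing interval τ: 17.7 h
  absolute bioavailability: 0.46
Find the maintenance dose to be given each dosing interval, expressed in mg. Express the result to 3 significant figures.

2470 mg

k = ln2 / t½ = 0.693147 / 25.7 = 0.02697 h⁻¹
CL = k × Vd = 0.02697 × 65.4 = 1.764 L/h
At steady state, F × (Dose/τ) = Css × CL.
Dose = Css × CL × τ / F = 36.4 × 1.764 × 17.7 / 0.46 = 2471 mg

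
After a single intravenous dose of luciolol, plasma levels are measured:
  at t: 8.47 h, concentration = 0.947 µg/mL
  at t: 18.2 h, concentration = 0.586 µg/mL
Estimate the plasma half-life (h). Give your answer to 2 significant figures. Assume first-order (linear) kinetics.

14 h

k = ln(C₁/C₂) / (t₂ − t₁) = ln(0.947/0.586) / (18.2 − 8.47)
  = 0.4800 / 9.730 = 0.04933 h⁻¹
t½ = ln2 / k = 0.693147 / 0.04933 = 14.05 h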